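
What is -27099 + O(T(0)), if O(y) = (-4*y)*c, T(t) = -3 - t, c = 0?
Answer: -27099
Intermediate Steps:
O(y) = 0 (O(y) = -4*y*0 = 0)
-27099 + O(T(0)) = -27099 + 0 = -27099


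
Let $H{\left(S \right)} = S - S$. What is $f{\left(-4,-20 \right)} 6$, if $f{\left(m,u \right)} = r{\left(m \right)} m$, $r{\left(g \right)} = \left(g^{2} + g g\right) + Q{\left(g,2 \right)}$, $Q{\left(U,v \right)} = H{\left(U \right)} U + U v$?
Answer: $-576$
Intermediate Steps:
$H{\left(S \right)} = 0$
$Q{\left(U,v \right)} = U v$ ($Q{\left(U,v \right)} = 0 U + U v = 0 + U v = U v$)
$r{\left(g \right)} = 2 g + 2 g^{2}$ ($r{\left(g \right)} = \left(g^{2} + g g\right) + g 2 = \left(g^{2} + g^{2}\right) + 2 g = 2 g^{2} + 2 g = 2 g + 2 g^{2}$)
$f{\left(m,u \right)} = 2 m^{2} \left(1 + m\right)$ ($f{\left(m,u \right)} = 2 m \left(1 + m\right) m = 2 m^{2} \left(1 + m\right)$)
$f{\left(-4,-20 \right)} 6 = 2 \left(-4\right)^{2} \left(1 - 4\right) 6 = 2 \cdot 16 \left(-3\right) 6 = \left(-96\right) 6 = -576$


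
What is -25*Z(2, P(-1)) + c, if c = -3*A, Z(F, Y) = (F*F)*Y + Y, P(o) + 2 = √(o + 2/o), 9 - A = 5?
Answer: 238 - 125*I*√3 ≈ 238.0 - 216.51*I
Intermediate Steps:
A = 4 (A = 9 - 1*5 = 9 - 5 = 4)
P(o) = -2 + √(o + 2/o)
Z(F, Y) = Y + Y*F² (Z(F, Y) = F²*Y + Y = Y*F² + Y = Y + Y*F²)
c = -12 (c = -3*4 = -12)
-25*Z(2, P(-1)) + c = -25*(-2 + √(-1 + 2/(-1)))*(1 + 2²) - 12 = -25*(-2 + √(-1 + 2*(-1)))*(1 + 4) - 12 = -25*(-2 + √(-1 - 2))*5 - 12 = -25*(-2 + √(-3))*5 - 12 = -25*(-2 + I*√3)*5 - 12 = -25*(-10 + 5*I*√3) - 12 = (250 - 125*I*√3) - 12 = 238 - 125*I*√3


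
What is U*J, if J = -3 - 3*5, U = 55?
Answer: -990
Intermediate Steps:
J = -18 (J = -3 - 15 = -18)
U*J = 55*(-18) = -990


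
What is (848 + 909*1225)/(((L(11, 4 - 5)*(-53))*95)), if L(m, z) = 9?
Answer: -1114373/45315 ≈ -24.592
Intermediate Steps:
(848 + 909*1225)/(((L(11, 4 - 5)*(-53))*95)) = (848 + 909*1225)/(((9*(-53))*95)) = (848 + 1113525)/((-477*95)) = 1114373/(-45315) = 1114373*(-1/45315) = -1114373/45315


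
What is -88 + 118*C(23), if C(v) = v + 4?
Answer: 3098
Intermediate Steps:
C(v) = 4 + v
-88 + 118*C(23) = -88 + 118*(4 + 23) = -88 + 118*27 = -88 + 3186 = 3098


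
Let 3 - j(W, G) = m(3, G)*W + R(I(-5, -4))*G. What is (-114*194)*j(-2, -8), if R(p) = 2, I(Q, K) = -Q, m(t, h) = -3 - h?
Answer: -641364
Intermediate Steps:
j(W, G) = 3 - 2*G - W*(-3 - G) (j(W, G) = 3 - ((-3 - G)*W + 2*G) = 3 - (W*(-3 - G) + 2*G) = 3 - (2*G + W*(-3 - G)) = 3 + (-2*G - W*(-3 - G)) = 3 - 2*G - W*(-3 - G))
(-114*194)*j(-2, -8) = (-114*194)*(3 - 2*(-8) - 2*(3 - 8)) = -22116*(3 + 16 - 2*(-5)) = -22116*(3 + 16 + 10) = -22116*29 = -641364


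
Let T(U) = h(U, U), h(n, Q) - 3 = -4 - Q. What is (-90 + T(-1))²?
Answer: 8100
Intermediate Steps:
h(n, Q) = -1 - Q (h(n, Q) = 3 + (-4 - Q) = -1 - Q)
T(U) = -1 - U
(-90 + T(-1))² = (-90 + (-1 - 1*(-1)))² = (-90 + (-1 + 1))² = (-90 + 0)² = (-90)² = 8100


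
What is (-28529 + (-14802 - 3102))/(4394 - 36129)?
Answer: 46433/31735 ≈ 1.4631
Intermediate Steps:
(-28529 + (-14802 - 3102))/(4394 - 36129) = (-28529 - 17904)/(-31735) = -46433*(-1/31735) = 46433/31735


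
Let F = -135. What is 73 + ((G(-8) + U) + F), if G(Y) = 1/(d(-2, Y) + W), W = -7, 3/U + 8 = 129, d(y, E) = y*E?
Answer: -67370/1089 ≈ -61.864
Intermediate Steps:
d(y, E) = E*y
U = 3/121 (U = 3/(-8 + 129) = 3/121 ≈ 0.024793)
G(Y) = 1/(-7 - 2*Y) (G(Y) = 1/(Y*(-2) - 7) = 1/(-2*Y - 7) = 1/(-7 - 2*Y))
73 + ((G(-8) + U) + F) = 73 + ((1/(-7 - 2*(-8)) + 3/121) - 135) = 73 + ((1/(-7 + 16) + 3/121) - 135) = 73 + ((1/9 + 3/121) - 135) = 73 + ((⅑ + 3/121) - 135) = 73 + (148/1089 - 135) = 73 - 146867/1089 = -67370/1089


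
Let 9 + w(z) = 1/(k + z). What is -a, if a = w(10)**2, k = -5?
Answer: -1936/25 ≈ -77.440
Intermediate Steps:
w(z) = -9 + 1/(-5 + z)
a = 1936/25 (a = ((46 - 9*10)/(-5 + 10))**2 = ((46 - 90)/5)**2 = ((1/5)*(-44))**2 = (-44/5)**2 = 1936/25 ≈ 77.440)
-a = -1*1936/25 = -1936/25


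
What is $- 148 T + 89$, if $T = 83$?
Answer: $-12195$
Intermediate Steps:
$- 148 T + 89 = \left(-148\right) 83 + 89 = -12284 + 89 = -12195$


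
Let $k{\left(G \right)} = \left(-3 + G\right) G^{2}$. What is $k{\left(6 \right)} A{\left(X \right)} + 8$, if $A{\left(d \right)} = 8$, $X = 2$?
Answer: $872$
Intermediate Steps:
$k{\left(G \right)} = G^{2} \left(-3 + G\right)$
$k{\left(6 \right)} A{\left(X \right)} + 8 = 6^{2} \left(-3 + 6\right) 8 + 8 = 36 \cdot 3 \cdot 8 + 8 = 108 \cdot 8 + 8 = 864 + 8 = 872$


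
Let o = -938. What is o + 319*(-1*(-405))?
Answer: 128257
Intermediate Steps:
o + 319*(-1*(-405)) = -938 + 319*(-1*(-405)) = -938 + 319*405 = -938 + 129195 = 128257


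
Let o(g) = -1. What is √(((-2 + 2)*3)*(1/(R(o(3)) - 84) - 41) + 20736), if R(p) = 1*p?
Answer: 144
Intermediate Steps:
R(p) = p
√(((-2 + 2)*3)*(1/(R(o(3)) - 84) - 41) + 20736) = √(((-2 + 2)*3)*(1/(-1 - 84) - 41) + 20736) = √((0*3)*(1/(-85) - 41) + 20736) = √(0*(-1/85 - 41) + 20736) = √(0*(-3486/85) + 20736) = √(0 + 20736) = √20736 = 144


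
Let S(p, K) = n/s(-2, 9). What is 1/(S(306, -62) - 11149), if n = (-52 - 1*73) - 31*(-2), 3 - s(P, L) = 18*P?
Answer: -13/144958 ≈ -8.9681e-5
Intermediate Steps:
s(P, L) = 3 - 18*P
n = -63 (n = (-52 - 73) - 1*(-62) = -125 + 62 = -63)
S(p, K) = -21/13 (S(p, K) = -63/(3 - 18*(-2)) = -63/(3 + 36) = -63/39 = -63*1/39 = -21/13)
1/(S(306, -62) - 11149) = 1/(-21/13 - 11149) = 1/(-144958/13) = -13/144958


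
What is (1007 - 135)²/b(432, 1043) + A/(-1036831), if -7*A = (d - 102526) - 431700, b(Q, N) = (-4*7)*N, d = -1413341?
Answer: -199128738157/7569903131 ≈ -26.305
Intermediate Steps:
b(Q, N) = -28*N
A = 1947567/7 (A = -((-1413341 - 102526) - 431700)/7 = -(-1515867 - 431700)/7 = -⅐*(-1947567) = 1947567/7 ≈ 2.7822e+5)
(1007 - 135)²/b(432, 1043) + A/(-1036831) = (1007 - 135)²/((-28*1043)) + (1947567/7)/(-1036831) = 872²/(-29204) + (1947567/7)*(-1/1036831) = 760384*(-1/29204) - 1947567/7257817 = -190096/7301 - 1947567/7257817 = -199128738157/7569903131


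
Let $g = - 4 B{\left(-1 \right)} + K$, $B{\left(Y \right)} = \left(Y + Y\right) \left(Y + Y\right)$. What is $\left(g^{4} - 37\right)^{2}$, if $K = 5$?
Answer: $213276816$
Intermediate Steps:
$B{\left(Y \right)} = 4 Y^{2}$ ($B{\left(Y \right)} = 2 Y 2 Y = 4 Y^{2}$)
$g = -11$ ($g = - 4 \cdot 4 \left(-1\right)^{2} + 5 = - 4 \cdot 4 \cdot 1 + 5 = \left(-4\right) 4 + 5 = -16 + 5 = -11$)
$\left(g^{4} - 37\right)^{2} = \left(\left(-11\right)^{4} - 37\right)^{2} = \left(14641 - 37\right)^{2} = 14604^{2} = 213276816$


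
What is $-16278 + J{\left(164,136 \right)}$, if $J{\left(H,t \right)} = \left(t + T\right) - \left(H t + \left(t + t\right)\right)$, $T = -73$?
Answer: $-38791$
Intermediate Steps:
$J{\left(H,t \right)} = -73 - t - H t$ ($J{\left(H,t \right)} = \left(t - 73\right) - \left(H t + \left(t + t\right)\right) = \left(-73 + t\right) - \left(H t + 2 t\right) = \left(-73 + t\right) - \left(2 t + H t\right) = -73 - t - H t$)
$-16278 + J{\left(164,136 \right)} = -16278 - \left(209 + 22304\right) = -16278 - 22513 = -38791$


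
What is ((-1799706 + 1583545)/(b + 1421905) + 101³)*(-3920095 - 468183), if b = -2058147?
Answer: -84606126971382201/18713 ≈ -4.5212e+12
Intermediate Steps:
((-1799706 + 1583545)/(b + 1421905) + 101³)*(-3920095 - 468183) = ((-1799706 + 1583545)/(-2058147 + 1421905) + 101³)*(-3920095 - 468183) = (-216161/(-636242) + 1030301)*(-4388278) = (-216161*(-1/636242) + 1030301)*(-4388278) = (216161/636242 + 1030301)*(-4388278) = (655520985003/636242)*(-4388278) = -84606126971382201/18713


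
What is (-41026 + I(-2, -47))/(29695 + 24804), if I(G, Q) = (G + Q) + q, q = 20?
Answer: -41055/54499 ≈ -0.75332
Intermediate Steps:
I(G, Q) = 20 + G + Q (I(G, Q) = (G + Q) + 20 = 20 + G + Q)
(-41026 + I(-2, -47))/(29695 + 24804) = (-41026 + (20 - 2 - 47))/(29695 + 24804) = (-41026 - 29)/54499 = -41055*1/54499 = -41055/54499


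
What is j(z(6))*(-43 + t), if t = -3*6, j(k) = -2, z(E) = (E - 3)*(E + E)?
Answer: 122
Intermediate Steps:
z(E) = 2*E*(-3 + E) (z(E) = (-3 + E)*(2*E) = 2*E*(-3 + E))
t = -18
j(z(6))*(-43 + t) = -2*(-43 - 18) = -2*(-61) = 122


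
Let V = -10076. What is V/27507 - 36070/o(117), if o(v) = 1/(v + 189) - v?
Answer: 303245581064/984778107 ≈ 307.93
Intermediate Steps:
o(v) = 1/(189 + v) - v
V/27507 - 36070/o(117) = -10076/27507 - 36070*(189 + 117)/(1 - 1*117² - 189*117) = -10076*1/27507 - 36070*306/(1 - 1*13689 - 22113) = -10076/27507 - 36070*306/(1 - 13689 - 22113) = -10076/27507 - 36070/((1/306)*(-35801)) = -10076/27507 - 36070/(-35801/306) = -10076/27507 - 36070*(-306/35801) = -10076/27507 + 11037420/35801 = 303245581064/984778107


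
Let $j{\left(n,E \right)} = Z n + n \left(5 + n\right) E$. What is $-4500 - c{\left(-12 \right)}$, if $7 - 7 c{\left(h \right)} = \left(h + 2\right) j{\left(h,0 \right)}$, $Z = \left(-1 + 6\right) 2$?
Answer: $- \frac{30307}{7} \approx -4329.6$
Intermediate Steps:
$Z = 10$ ($Z = 5 \cdot 2 = 10$)
$j{\left(n,E \right)} = 10 n + E n \left(5 + n\right)$ ($j{\left(n,E \right)} = 10 n + n \left(5 + n\right) E = 10 n + E n \left(5 + n\right)$)
$c{\left(h \right)} = 1 - \frac{10 h \left(2 + h\right)}{7}$ ($c{\left(h \right)} = 1 - \frac{\left(h + 2\right) h \left(10 + 5 \cdot 0 + 0 h\right)}{7} = 1 - \frac{\left(2 + h\right) h \left(10 + 0 + 0\right)}{7} = 1 - \frac{\left(2 + h\right) h 10}{7} = 1 - \frac{\left(2 + h\right) 10 h}{7} = 1 - \frac{10 h \left(2 + h\right)}{7}$)
$-4500 - c{\left(-12 \right)} = -4500 - \left(1 - - \frac{240}{7} - \frac{10 \left(-12\right)^{2}}{7}\right) = -4500 - \left(1 + \frac{240}{7} - \frac{1440}{7}\right) = -4500 - - \frac{1193}{7} = -4500 + \frac{1193}{7} = - \frac{30307}{7}$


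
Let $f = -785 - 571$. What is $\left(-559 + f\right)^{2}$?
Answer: $3667225$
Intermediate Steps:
$f = -1356$
$\left(-559 + f\right)^{2} = \left(-559 - 1356\right)^{2} = \left(-1915\right)^{2} = 3667225$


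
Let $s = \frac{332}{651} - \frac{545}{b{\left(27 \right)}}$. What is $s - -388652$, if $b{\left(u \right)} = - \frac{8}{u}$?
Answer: $\frac{2033681737}{5208} \approx 3.9049 \cdot 10^{5}$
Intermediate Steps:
$s = \frac{9582121}{5208}$ ($s = \frac{332}{651} - \frac{545}{\left(-8\right) \frac{1}{27}} = 332 \cdot \frac{1}{651} - \frac{545}{\left(-8\right) \frac{1}{27}} = \frac{332}{651} - \frac{545}{- \frac{8}{27}} = \frac{332}{651} - - \frac{14715}{8} = \frac{332}{651} + \frac{14715}{8} = \frac{9582121}{5208} \approx 1839.9$)
$s - -388652 = \frac{9582121}{5208} - -388652 = \frac{9582121}{5208} + 388652 = \frac{2033681737}{5208}$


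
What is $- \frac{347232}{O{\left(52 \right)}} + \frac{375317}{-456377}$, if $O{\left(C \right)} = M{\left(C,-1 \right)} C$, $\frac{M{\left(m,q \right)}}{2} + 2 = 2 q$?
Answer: $\frac{4947267706}{5932901} \approx 833.87$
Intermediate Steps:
$M{\left(m,q \right)} = -4 + 4 q$ ($M{\left(m,q \right)} = -4 + 2 \cdot 2 q = -4 + 4 q$)
$O{\left(C \right)} = - 8 C$ ($O{\left(C \right)} = \left(-4 + 4 \left(-1\right)\right) C = \left(-4 - 4\right) C = - 8 C$)
$- \frac{347232}{O{\left(52 \right)}} + \frac{375317}{-456377} = - \frac{347232}{\left(-8\right) 52} + \frac{375317}{-456377} = - \frac{347232}{-416} + 375317 \left(- \frac{1}{456377}\right) = \left(-347232\right) \left(- \frac{1}{416}\right) - \frac{375317}{456377} = \frac{10851}{13} - \frac{375317}{456377} = \frac{4947267706}{5932901}$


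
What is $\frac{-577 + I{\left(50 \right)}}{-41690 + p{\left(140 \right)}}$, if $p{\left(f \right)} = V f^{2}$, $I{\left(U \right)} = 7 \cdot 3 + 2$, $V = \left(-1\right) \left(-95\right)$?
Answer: $- \frac{277}{910155} \approx -0.00030434$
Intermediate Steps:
$V = 95$
$I{\left(U \right)} = 23$ ($I{\left(U \right)} = 21 + 2 = 23$)
$p{\left(f \right)} = 95 f^{2}$
$\frac{-577 + I{\left(50 \right)}}{-41690 + p{\left(140 \right)}} = \frac{-577 + 23}{-41690 + 95 \cdot 140^{2}} = - \frac{554}{-41690 + 95 \cdot 19600} = - \frac{554}{-41690 + 1862000} = - \frac{554}{1820310} = \left(-554\right) \frac{1}{1820310} = - \frac{277}{910155}$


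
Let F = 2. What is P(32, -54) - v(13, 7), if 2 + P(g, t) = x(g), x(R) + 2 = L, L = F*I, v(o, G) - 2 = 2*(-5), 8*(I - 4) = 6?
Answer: 27/2 ≈ 13.500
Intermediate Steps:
I = 19/4 (I = 4 + (⅛)*6 = 4 + ¾ = 19/4 ≈ 4.7500)
v(o, G) = -8 (v(o, G) = 2 + 2*(-5) = 2 - 10 = -8)
L = 19/2 (L = 2*(19/4) = 19/2 ≈ 9.5000)
x(R) = 15/2 (x(R) = -2 + 19/2 = 15/2)
P(g, t) = 11/2 (P(g, t) = -2 + 15/2 = 11/2)
P(32, -54) - v(13, 7) = 11/2 - 1*(-8) = 11/2 + 8 = 27/2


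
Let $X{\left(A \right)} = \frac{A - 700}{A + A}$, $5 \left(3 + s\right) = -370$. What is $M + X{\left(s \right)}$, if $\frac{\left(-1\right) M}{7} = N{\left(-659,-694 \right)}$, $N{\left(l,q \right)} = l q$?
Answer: $- \frac{70431173}{22} \approx -3.2014 \cdot 10^{6}$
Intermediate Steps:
$s = -77$ ($s = -3 + \frac{1}{5} \left(-370\right) = -3 - 74 = -77$)
$X{\left(A \right)} = \frac{-700 + A}{2 A}$
$M = -3201422$ ($M = - 7 \left(\left(-659\right) \left(-694\right)\right) = \left(-7\right) 457346 = -3201422$)
$M + X{\left(s \right)} = -3201422 + \frac{-700 - 77}{2 \left(-77\right)} = -3201422 + \frac{1}{2} \left(- \frac{1}{77}\right) \left(-777\right) = -3201422 + \frac{111}{22} = - \frac{70431173}{22}$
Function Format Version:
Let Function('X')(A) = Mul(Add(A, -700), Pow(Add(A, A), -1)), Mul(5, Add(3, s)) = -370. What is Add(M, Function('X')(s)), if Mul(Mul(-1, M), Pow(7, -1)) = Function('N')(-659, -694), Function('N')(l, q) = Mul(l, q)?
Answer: Rational(-70431173, 22) ≈ -3.2014e+6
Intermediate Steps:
s = -77 (s = Add(-3, Mul(Rational(1, 5), -370)) = Add(-3, -74) = -77)
Function('X')(A) = Mul(Rational(1, 2), Pow(A, -1), Add(-700, A)) (Function('X')(A) = Mul(Add(-700, A), Pow(Mul(2, A), -1)) = Mul(Add(-700, A), Mul(Rational(1, 2), Pow(A, -1))) = Mul(Rational(1, 2), Pow(A, -1), Add(-700, A)))
M = -3201422 (M = Mul(-7, Mul(-659, -694)) = Mul(-7, 457346) = -3201422)
Add(M, Function('X')(s)) = Add(-3201422, Mul(Rational(1, 2), Pow(-77, -1), Add(-700, -77))) = Add(-3201422, Mul(Rational(1, 2), Rational(-1, 77), -777)) = Add(-3201422, Rational(111, 22)) = Rational(-70431173, 22)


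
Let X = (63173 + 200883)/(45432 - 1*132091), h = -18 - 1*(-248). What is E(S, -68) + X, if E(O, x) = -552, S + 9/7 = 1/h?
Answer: -48099824/86659 ≈ -555.05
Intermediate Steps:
h = 230 (h = -18 + 248 = 230)
S = -2063/1610 (S = -9/7 + 1/230 = -2063/1610 ≈ -1.2814)
X = -264056/86659 (X = 264056/(45432 - 132091) = 264056/(-86659) = 264056*(-1/86659) = -264056/86659 ≈ -3.0471)
E(S, -68) + X = -552 - 264056/86659 = -48099824/86659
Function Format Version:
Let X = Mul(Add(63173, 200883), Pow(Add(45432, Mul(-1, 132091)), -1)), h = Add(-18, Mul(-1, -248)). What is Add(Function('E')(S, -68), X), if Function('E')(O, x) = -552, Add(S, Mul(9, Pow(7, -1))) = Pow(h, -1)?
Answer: Rational(-48099824, 86659) ≈ -555.05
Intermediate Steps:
h = 230 (h = Add(-18, 248) = 230)
S = Rational(-2063, 1610) (S = Add(Rational(-9, 7), Pow(230, -1)) = Add(Rational(-9, 7), Rational(1, 230)) = Rational(-2063, 1610) ≈ -1.2814)
X = Rational(-264056, 86659) (X = Mul(264056, Pow(Add(45432, -132091), -1)) = Mul(264056, Pow(-86659, -1)) = Mul(264056, Rational(-1, 86659)) = Rational(-264056, 86659) ≈ -3.0471)
Add(Function('E')(S, -68), X) = Add(-552, Rational(-264056, 86659)) = Rational(-48099824, 86659)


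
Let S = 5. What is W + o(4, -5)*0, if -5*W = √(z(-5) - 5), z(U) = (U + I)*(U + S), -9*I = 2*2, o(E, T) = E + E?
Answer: -I*√5/5 ≈ -0.44721*I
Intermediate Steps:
o(E, T) = 2*E
I = -4/9 (I = -2*2/9 = -⅑*4 = -4/9 ≈ -0.44444)
z(U) = (5 + U)*(-4/9 + U) (z(U) = (U - 4/9)*(U + 5) = (-4/9 + U)*(5 + U) = (5 + U)*(-4/9 + U))
W = -I*√5/5 (W = -√((-20/9 + (-5)² + (41/9)*(-5)) - 5)/5 = -√((-20/9 + 25 - 205/9) - 5)/5 = -√(0 - 5)/5 = -I*√5/5 ≈ -0.44721*I)
W + o(4, -5)*0 = -I*√5/5 + (2*4)*0 = -I*√5/5 + 8*0 = -I*√5/5 + 0 = -I*√5/5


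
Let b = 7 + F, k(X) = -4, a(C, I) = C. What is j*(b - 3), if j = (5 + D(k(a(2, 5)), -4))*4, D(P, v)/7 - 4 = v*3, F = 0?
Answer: -816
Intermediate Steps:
D(P, v) = 28 + 21*v (D(P, v) = 28 + 7*(v*3) = 28 + 7*(3*v) = 28 + 21*v)
b = 7 (b = 7 + 0 = 7)
j = -204 (j = (5 + (28 + 21*(-4)))*4 = (5 + (28 - 84))*4 = (5 - 56)*4 = -51*4 = -204)
j*(b - 3) = -204*(7 - 3) = -204*4 = -816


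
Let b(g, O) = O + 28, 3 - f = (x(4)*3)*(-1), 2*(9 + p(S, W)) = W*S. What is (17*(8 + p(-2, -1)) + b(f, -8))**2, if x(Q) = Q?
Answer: 400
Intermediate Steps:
p(S, W) = -9 + S*W/2 (p(S, W) = -9 + (W*S)/2 = -9 + (S*W)/2 = -9 + S*W/2)
f = 15 (f = 3 - 4*3*(-1) = 3 - 12*(-1) = 3 - 1*(-12) = 3 + 12 = 15)
b(g, O) = 28 + O
(17*(8 + p(-2, -1)) + b(f, -8))**2 = (17*(8 + (-9 + (1/2)*(-2)*(-1))) + (28 - 8))**2 = (17*(8 + (-9 + 1)) + 20)**2 = (17*(8 - 8) + 20)**2 = (17*0 + 20)**2 = (0 + 20)**2 = 20**2 = 400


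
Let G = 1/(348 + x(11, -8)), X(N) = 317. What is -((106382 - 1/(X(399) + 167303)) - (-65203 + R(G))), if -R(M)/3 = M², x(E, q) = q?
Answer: -575221554067/3352400 ≈ -1.7159e+5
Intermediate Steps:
G = 1/340 (G = 1/(348 - 8) = 1/340 ≈ 0.0029412)
R(M) = -3*M²
-((106382 - 1/(X(399) + 167303)) - (-65203 + R(G))) = -((106382 - 1/(317 + 167303)) - (-65203 - 3*(1/340)²)) = -((106382 - 1/167620) - (-65203 - 3*1/115600)) = -((106382 - 1*1/167620) - (-65203 - 3/115600)) = -((106382 - 1/167620) - 1*(-7537466803/115600)) = -(17831750839/167620 + 7537466803/115600) = -1*575221554067/3352400 = -575221554067/3352400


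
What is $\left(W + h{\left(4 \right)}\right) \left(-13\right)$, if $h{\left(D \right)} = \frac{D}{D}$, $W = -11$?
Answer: $130$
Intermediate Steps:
$h{\left(D \right)} = 1$
$\left(W + h{\left(4 \right)}\right) \left(-13\right) = \left(-11 + 1\right) \left(-13\right) = \left(-10\right) \left(-13\right) = 130$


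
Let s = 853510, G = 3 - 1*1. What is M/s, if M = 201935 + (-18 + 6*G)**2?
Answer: 28853/121930 ≈ 0.23664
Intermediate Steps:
G = 2 (G = 3 - 1 = 2)
M = 201971 (M = 201935 + (-18 + 6*2)**2 = 201935 + (-18 + 12)**2 = 201935 + (-6)**2 = 201935 + 36 = 201971)
M/s = 201971/853510 = 201971*(1/853510) = 28853/121930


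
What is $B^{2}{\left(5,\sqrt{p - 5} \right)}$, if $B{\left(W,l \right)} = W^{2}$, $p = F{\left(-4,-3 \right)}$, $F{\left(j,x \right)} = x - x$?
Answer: $625$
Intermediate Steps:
$F{\left(j,x \right)} = 0$
$p = 0$
$B^{2}{\left(5,\sqrt{p - 5} \right)} = \left(5^{2}\right)^{2} = 25^{2} = 625$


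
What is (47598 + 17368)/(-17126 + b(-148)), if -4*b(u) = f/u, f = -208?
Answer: -2403742/633675 ≈ -3.7933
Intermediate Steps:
b(u) = 52/u (b(u) = -(-52)/u = 52/u)
(47598 + 17368)/(-17126 + b(-148)) = (47598 + 17368)/(-17126 + 52/(-148)) = 64966/(-17126 + 52*(-1/148)) = 64966/(-17126 - 13/37) = 64966/(-633675/37) = 64966*(-37/633675) = -2403742/633675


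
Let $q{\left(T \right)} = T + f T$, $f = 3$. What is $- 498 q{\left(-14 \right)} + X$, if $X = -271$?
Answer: $27617$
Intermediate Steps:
$q{\left(T \right)} = 4 T$ ($q{\left(T \right)} = T + 3 T = 4 T$)
$- 498 q{\left(-14 \right)} + X = - 498 \cdot 4 \left(-14\right) - 271 = \left(-498\right) \left(-56\right) - 271 = 27888 - 271 = 27617$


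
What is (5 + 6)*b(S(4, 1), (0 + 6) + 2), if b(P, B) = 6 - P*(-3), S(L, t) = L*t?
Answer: 198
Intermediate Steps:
b(P, B) = 6 + 3*P (b(P, B) = 6 - (-3)*P = 6 + 3*P)
(5 + 6)*b(S(4, 1), (0 + 6) + 2) = (5 + 6)*(6 + 3*(4*1)) = 11*(6 + 3*4) = 11*(6 + 12) = 11*18 = 198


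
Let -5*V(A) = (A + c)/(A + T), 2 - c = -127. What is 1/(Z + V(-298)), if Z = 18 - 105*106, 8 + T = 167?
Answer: -695/7723009 ≈ -8.9991e-5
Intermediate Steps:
c = 129 (c = 2 - 1*(-127) = 2 + 127 = 129)
T = 159 (T = -8 + 167 = 159)
V(A) = -(129 + A)/(5*(159 + A)) (V(A) = -(A + 129)/(5*(A + 159)) = -(129 + A)/(5*(159 + A)))
Z = -11112 (Z = 18 - 11130 = -11112)
1/(Z + V(-298)) = 1/(-11112 + (-129 - 1*(-298))/(5*(159 - 298))) = 1/(-11112 + (1/5)*(-129 + 298)/(-139)) = 1/(-11112 + (1/5)*(-1/139)*169) = 1/(-11112 - 169/695) = 1/(-7723009/695) = -695/7723009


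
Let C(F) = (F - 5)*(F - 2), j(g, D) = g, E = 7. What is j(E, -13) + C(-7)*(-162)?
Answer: -17489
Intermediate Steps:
C(F) = (-5 + F)*(-2 + F)
j(E, -13) + C(-7)*(-162) = 7 + (10 + (-7)² - 7*(-7))*(-162) = 7 + (10 + 49 + 49)*(-162) = 7 + 108*(-162) = 7 - 17496 = -17489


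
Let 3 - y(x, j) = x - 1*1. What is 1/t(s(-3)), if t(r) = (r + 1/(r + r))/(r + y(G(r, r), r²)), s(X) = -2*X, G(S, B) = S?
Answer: 48/73 ≈ 0.65753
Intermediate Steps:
y(x, j) = 4 - x (y(x, j) = 3 - (x - 1*1) = 3 - (x - 1) = 3 - (-1 + x) = 3 + (1 - x) = 4 - x)
t(r) = r/4 + 1/(8*r) (t(r) = (r + 1/(r + r))/(r + (4 - r)) = (r + 1/(2*r))/4 = (r + 1/(2*r))*(¼) = r/4 + 1/(8*r))
1/t(s(-3)) = 1/((-2*(-3))/4 + 1/(8*((-2*(-3))))) = 1/((¼)*6 + (⅛)/6) = 1/(3/2 + (⅛)*(⅙)) = 1/(3/2 + 1/48) = 1/(73/48) = 48/73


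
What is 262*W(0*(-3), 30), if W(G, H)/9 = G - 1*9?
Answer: -21222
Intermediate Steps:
W(G, H) = -81 + 9*G (W(G, H) = 9*(G - 1*9) = 9*(G - 9) = 9*(-9 + G) = -81 + 9*G)
262*W(0*(-3), 30) = 262*(-81 + 9*(0*(-3))) = 262*(-81 + 9*0) = 262*(-81 + 0) = 262*(-81) = -21222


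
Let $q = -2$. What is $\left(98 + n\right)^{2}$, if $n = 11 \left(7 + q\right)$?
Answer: $23409$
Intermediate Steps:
$n = 55$ ($n = 11 \left(7 - 2\right) = 11 \cdot 5 = 55$)
$\left(98 + n\right)^{2} = \left(98 + 55\right)^{2} = 153^{2} = 23409$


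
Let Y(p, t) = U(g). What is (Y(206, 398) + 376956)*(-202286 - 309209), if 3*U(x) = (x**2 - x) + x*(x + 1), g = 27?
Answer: -193059695790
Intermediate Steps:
U(x) = -x/3 + x**2/3 + x*(1 + x)/3 (U(x) = ((x**2 - x) + x*(x + 1))/3 = ((x**2 - x) + x*(1 + x))/3 = (x**2 - x + x*(1 + x))/3 = -x/3 + x**2/3 + x*(1 + x)/3)
Y(p, t) = 486 (Y(p, t) = (2/3)*27**2 = (2/3)*729 = 486)
(Y(206, 398) + 376956)*(-202286 - 309209) = (486 + 376956)*(-202286 - 309209) = 377442*(-511495) = -193059695790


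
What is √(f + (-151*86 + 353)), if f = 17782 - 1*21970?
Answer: 3*I*√1869 ≈ 129.7*I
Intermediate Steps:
f = -4188 (f = 17782 - 21970 = -4188)
√(f + (-151*86 + 353)) = √(-4188 + (-151*86 + 353)) = √(-4188 + (-12986 + 353)) = √(-4188 - 12633) = √(-16821) = 3*I*√1869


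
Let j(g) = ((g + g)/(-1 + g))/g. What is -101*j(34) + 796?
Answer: 26066/33 ≈ 789.88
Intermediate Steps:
j(g) = 2/(-1 + g) (j(g) = ((2*g)/(-1 + g))/g = (2*g/(-1 + g))/g = 2/(-1 + g))
-101*j(34) + 796 = -202/(-1 + 34) + 796 = -202/33 + 796 = 26066/33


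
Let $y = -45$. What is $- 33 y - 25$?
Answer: $1460$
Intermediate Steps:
$- 33 y - 25 = \left(-33\right) \left(-45\right) - 25 = 1485 - 25 = 1460$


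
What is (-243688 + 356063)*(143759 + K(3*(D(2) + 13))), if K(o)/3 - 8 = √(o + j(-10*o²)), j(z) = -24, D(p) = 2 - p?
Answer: 16157614625 + 337125*√15 ≈ 1.6159e+10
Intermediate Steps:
K(o) = 24 + 3*√(-24 + o) (K(o) = 24 + 3*√(o - 24) = 24 + 3*√(-24 + o))
(-243688 + 356063)*(143759 + K(3*(D(2) + 13))) = (-243688 + 356063)*(143759 + (24 + 3*√(-24 + 3*((2 - 1*2) + 13)))) = 112375*(143759 + (24 + 3*√(-24 + 3*((2 - 2) + 13)))) = 112375*(143759 + (24 + 3*√(-24 + 3*(0 + 13)))) = 112375*(143759 + (24 + 3*√(-24 + 3*13))) = 112375*(143759 + (24 + 3*√(-24 + 39))) = 112375*(143759 + (24 + 3*√15)) = 112375*(143783 + 3*√15) = 16157614625 + 337125*√15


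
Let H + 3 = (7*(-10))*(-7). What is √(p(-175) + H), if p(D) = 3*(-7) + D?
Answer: √291 ≈ 17.059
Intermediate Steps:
H = 487 (H = -3 + (7*(-10))*(-7) = -3 - 70*(-7) = -3 + 490 = 487)
p(D) = -21 + D
√(p(-175) + H) = √((-21 - 175) + 487) = √(-196 + 487) = √291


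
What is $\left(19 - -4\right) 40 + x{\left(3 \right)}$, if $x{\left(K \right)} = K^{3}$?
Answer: $947$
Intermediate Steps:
$\left(19 - -4\right) 40 + x{\left(3 \right)} = \left(19 - -4\right) 40 + 3^{3} = \left(19 + 4\right) 40 + 27 = 23 \cdot 40 + 27 = 920 + 27 = 947$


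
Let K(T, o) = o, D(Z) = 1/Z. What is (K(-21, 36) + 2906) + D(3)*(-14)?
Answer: 8812/3 ≈ 2937.3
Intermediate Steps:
(K(-21, 36) + 2906) + D(3)*(-14) = (36 + 2906) - 14/3 = 2942 + (⅓)*(-14) = 2942 - 14/3 = 8812/3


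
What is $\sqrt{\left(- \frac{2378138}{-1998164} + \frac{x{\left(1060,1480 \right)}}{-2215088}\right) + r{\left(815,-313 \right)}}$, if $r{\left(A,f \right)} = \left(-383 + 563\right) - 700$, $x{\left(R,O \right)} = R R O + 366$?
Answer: $\frac{i \sqrt{1982685359230767451295810}}{39518831236} \approx 35.631 i$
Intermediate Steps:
$x{\left(R,O \right)} = 366 + O R^{2}$ ($x{\left(R,O \right)} = R^{2} O + 366 = O R^{2} + 366 = 366 + O R^{2}$)
$r{\left(A,f \right)} = -520$ ($r{\left(A,f \right)} = 180 - 700 = -520$)
$\sqrt{\left(- \frac{2378138}{-1998164} + \frac{x{\left(1060,1480 \right)}}{-2215088}\right) + r{\left(815,-313 \right)}} = \sqrt{\left(- \frac{2378138}{-1998164} + \frac{366 + 1480 \cdot 1060^{2}}{-2215088}\right) - 520} = \sqrt{\left(\left(-2378138\right) \left(- \frac{1}{1998164}\right) + \left(366 + 1480 \cdot 1123600\right) \left(- \frac{1}{2215088}\right)\right) - 520} = \sqrt{\left(\frac{169867}{142726} + \left(366 + 1662928000\right) \left(- \frac{1}{2215088}\right)\right) - 520} = \sqrt{\left(\frac{169867}{142726} + 1662928366 \left(- \frac{1}{2215088}\right)\right) - 520} = \sqrt{\left(\frac{169867}{142726} - \frac{831464183}{1107544}\right) - 520} = \sqrt{- \frac{59241710903105}{79037662472} - 520} = \sqrt{- \frac{100341295388545}{79037662472}} = \frac{i \sqrt{1982685359230767451295810}}{39518831236}$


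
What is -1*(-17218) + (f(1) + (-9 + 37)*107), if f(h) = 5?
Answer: 20219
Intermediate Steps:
-1*(-17218) + (f(1) + (-9 + 37)*107) = -1*(-17218) + (5 + (-9 + 37)*107) = 17218 + (5 + 28*107) = 17218 + (5 + 2996) = 17218 + 3001 = 20219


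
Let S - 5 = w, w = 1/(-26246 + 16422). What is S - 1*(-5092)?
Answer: 50072927/9824 ≈ 5097.0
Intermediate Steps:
w = -1/9824 (w = 1/(-9824) = -1/9824 ≈ -0.00010179)
S = 49119/9824 (S = 5 - 1/9824 = 49119/9824 ≈ 4.9999)
S - 1*(-5092) = 49119/9824 - 1*(-5092) = 49119/9824 + 5092 = 50072927/9824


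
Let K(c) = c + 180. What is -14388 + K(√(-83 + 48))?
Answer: -14208 + I*√35 ≈ -14208.0 + 5.9161*I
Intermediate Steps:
K(c) = 180 + c
-14388 + K(√(-83 + 48)) = -14388 + (180 + √(-83 + 48)) = -14388 + (180 + √(-35)) = -14388 + (180 + I*√35) = -14208 + I*√35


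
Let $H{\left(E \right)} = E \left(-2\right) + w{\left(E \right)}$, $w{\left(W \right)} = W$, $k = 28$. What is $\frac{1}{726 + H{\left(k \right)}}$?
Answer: $\frac{1}{698} \approx 0.0014327$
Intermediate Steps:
$H{\left(E \right)} = - E$ ($H{\left(E \right)} = E \left(-2\right) + E = - 2 E + E = - E$)
$\frac{1}{726 + H{\left(k \right)}} = \frac{1}{726 - 28} = \frac{1}{698}$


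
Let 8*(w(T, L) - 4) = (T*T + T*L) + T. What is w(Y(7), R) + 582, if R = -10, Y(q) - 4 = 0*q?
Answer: 1167/2 ≈ 583.50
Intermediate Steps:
Y(q) = 4 (Y(q) = 4 + 0*q = 4 + 0 = 4)
w(T, L) = 4 + T/8 + T**2/8 + L*T/8 (w(T, L) = 4 + ((T*T + T*L) + T)/8 = 4 + ((T**2 + L*T) + T)/8 = 4 + (T + T**2 + L*T)/8 = 4 + (T/8 + T**2/8 + L*T/8) = 4 + T/8 + T**2/8 + L*T/8)
w(Y(7), R) + 582 = (4 + (1/8)*4 + (1/8)*4**2 + (1/8)*(-10)*4) + 582 = (4 + 1/2 + (1/8)*16 - 5) + 582 = (4 + 1/2 + 2 - 5) + 582 = 3/2 + 582 = 1167/2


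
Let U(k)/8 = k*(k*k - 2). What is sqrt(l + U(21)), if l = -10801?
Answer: 23*sqrt(119) ≈ 250.90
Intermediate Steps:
U(k) = 8*k*(-2 + k**2) (U(k) = 8*(k*(k*k - 2)) = 8*(k*(k**2 - 2)) = 8*(k*(-2 + k**2)) = 8*k*(-2 + k**2))
sqrt(l + U(21)) = sqrt(-10801 + 8*21*(-2 + 21**2)) = sqrt(-10801 + 8*21*(-2 + 441)) = sqrt(-10801 + 8*21*439) = sqrt(-10801 + 73752) = sqrt(62951) = 23*sqrt(119)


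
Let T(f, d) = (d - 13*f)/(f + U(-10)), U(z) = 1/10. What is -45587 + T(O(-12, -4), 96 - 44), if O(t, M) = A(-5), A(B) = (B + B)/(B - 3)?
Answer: -1230134/27 ≈ -45561.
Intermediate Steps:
U(z) = ⅒
A(B) = 2*B/(-3 + B) (A(B) = (2*B)/(-3 + B) = 2*B/(-3 + B))
O(t, M) = 5/4 (O(t, M) = 2*(-5)/(-3 - 5) = 2*(-5)/(-8) = 2*(-5)*(-⅛) = 5/4)
T(f, d) = (d - 13*f)/(⅒ + f) (T(f, d) = (d - 13*f)/(f + ⅒) = (d - 13*f)/(⅒ + f))
-45587 + T(O(-12, -4), 96 - 44) = -45587 + 10*((96 - 44) - 13*5/4)/(1 + 10*(5/4)) = -45587 + 10*(52 - 65/4)/(1 + 25/2) = -45587 + 10*(143/4)/(27/2) = -45587 + 10*(2/27)*(143/4) = -45587 + 715/27 = -1230134/27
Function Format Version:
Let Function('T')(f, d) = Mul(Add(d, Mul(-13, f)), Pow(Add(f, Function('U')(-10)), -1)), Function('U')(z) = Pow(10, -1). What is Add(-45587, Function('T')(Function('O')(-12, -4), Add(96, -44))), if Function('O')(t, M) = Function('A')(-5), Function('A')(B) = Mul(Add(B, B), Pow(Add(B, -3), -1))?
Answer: Rational(-1230134, 27) ≈ -45561.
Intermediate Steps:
Function('U')(z) = Rational(1, 10)
Function('A')(B) = Mul(2, B, Pow(Add(-3, B), -1)) (Function('A')(B) = Mul(Mul(2, B), Pow(Add(-3, B), -1)) = Mul(2, B, Pow(Add(-3, B), -1)))
Function('O')(t, M) = Rational(5, 4) (Function('O')(t, M) = Mul(2, -5, Pow(Add(-3, -5), -1)) = Mul(2, -5, Pow(-8, -1)) = Mul(2, -5, Rational(-1, 8)) = Rational(5, 4))
Function('T')(f, d) = Mul(Pow(Add(Rational(1, 10), f), -1), Add(d, Mul(-13, f))) (Function('T')(f, d) = Mul(Add(d, Mul(-13, f)), Pow(Add(f, Rational(1, 10)), -1)) = Mul(Add(d, Mul(-13, f)), Pow(Add(Rational(1, 10), f), -1)) = Mul(Pow(Add(Rational(1, 10), f), -1), Add(d, Mul(-13, f))))
Add(-45587, Function('T')(Function('O')(-12, -4), Add(96, -44))) = Add(-45587, Mul(10, Pow(Add(1, Mul(10, Rational(5, 4))), -1), Add(Add(96, -44), Mul(-13, Rational(5, 4))))) = Add(-45587, Mul(10, Pow(Add(1, Rational(25, 2)), -1), Add(52, Rational(-65, 4)))) = Add(-45587, Mul(10, Pow(Rational(27, 2), -1), Rational(143, 4))) = Add(-45587, Mul(10, Rational(2, 27), Rational(143, 4))) = Add(-45587, Rational(715, 27)) = Rational(-1230134, 27)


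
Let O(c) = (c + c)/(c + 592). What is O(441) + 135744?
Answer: 140224434/1033 ≈ 1.3574e+5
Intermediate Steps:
O(c) = 2*c/(592 + c) (O(c) = (2*c)/(592 + c) = 2*c/(592 + c))
O(441) + 135744 = 2*441/(592 + 441) + 135744 = 2*441/1033 + 135744 = 2*441*(1/1033) + 135744 = 882/1033 + 135744 = 140224434/1033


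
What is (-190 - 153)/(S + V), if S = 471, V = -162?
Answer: -343/309 ≈ -1.1100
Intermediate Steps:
(-190 - 153)/(S + V) = (-190 - 153)/(471 - 162) = -343/309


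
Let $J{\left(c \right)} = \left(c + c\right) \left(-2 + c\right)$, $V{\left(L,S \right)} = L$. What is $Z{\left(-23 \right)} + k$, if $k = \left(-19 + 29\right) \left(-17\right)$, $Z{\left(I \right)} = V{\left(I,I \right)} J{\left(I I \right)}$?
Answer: $-12824188$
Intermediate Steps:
$J{\left(c \right)} = 2 c \left(-2 + c\right)$
$Z{\left(I \right)} = 2 I^{3} \left(-2 + I^{2}\right)$ ($Z{\left(I \right)} = I 2 I I \left(-2 + I I\right) = I 2 I^{2} \left(-2 + I^{2}\right) = 2 I^{3} \left(-2 + I^{2}\right)$)
$k = -170$ ($k = 10 \left(-17\right) = -170$)
$Z{\left(-23 \right)} + k = 2 \left(-23\right)^{3} \left(-2 + \left(-23\right)^{2}\right) - 170 = 2 \left(-12167\right) \left(-2 + 529\right) - 170 = 2 \left(-12167\right) 527 - 170 = -12824018 - 170 = -12824188$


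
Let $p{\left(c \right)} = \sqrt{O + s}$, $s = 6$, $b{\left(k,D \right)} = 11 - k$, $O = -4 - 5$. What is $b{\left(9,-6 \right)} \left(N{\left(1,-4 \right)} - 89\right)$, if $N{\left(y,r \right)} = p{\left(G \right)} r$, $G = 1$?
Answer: $-178 - 8 i \sqrt{3} \approx -178.0 - 13.856 i$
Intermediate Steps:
$O = -9$
$p{\left(c \right)} = i \sqrt{3}$ ($p{\left(c \right)} = \sqrt{-9 + 6} = \sqrt{-3} = i \sqrt{3}$)
$N{\left(y,r \right)} = i r \sqrt{3}$ ($N{\left(y,r \right)} = i \sqrt{3} r = i r \sqrt{3}$)
$b{\left(9,-6 \right)} \left(N{\left(1,-4 \right)} - 89\right) = \left(11 - 9\right) \left(i \left(-4\right) \sqrt{3} - 89\right) = \left(11 - 9\right) \left(- 4 i \sqrt{3} - 89\right) = 2 \left(-89 - 4 i \sqrt{3}\right) = -178 - 8 i \sqrt{3}$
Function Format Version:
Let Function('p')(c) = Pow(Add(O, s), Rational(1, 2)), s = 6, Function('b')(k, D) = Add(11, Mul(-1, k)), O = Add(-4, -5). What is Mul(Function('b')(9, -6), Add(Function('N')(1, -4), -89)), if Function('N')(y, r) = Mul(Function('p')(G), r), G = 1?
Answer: Add(-178, Mul(-8, I, Pow(3, Rational(1, 2)))) ≈ Add(-178.00, Mul(-13.856, I))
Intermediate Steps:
O = -9
Function('p')(c) = Mul(I, Pow(3, Rational(1, 2))) (Function('p')(c) = Pow(Add(-9, 6), Rational(1, 2)) = Pow(-3, Rational(1, 2)) = Mul(I, Pow(3, Rational(1, 2))))
Function('N')(y, r) = Mul(I, r, Pow(3, Rational(1, 2))) (Function('N')(y, r) = Mul(Mul(I, Pow(3, Rational(1, 2))), r) = Mul(I, r, Pow(3, Rational(1, 2))))
Mul(Function('b')(9, -6), Add(Function('N')(1, -4), -89)) = Mul(Add(11, Mul(-1, 9)), Add(Mul(I, -4, Pow(3, Rational(1, 2))), -89)) = Mul(Add(11, -9), Add(Mul(-4, I, Pow(3, Rational(1, 2))), -89)) = Mul(2, Add(-89, Mul(-4, I, Pow(3, Rational(1, 2))))) = Add(-178, Mul(-8, I, Pow(3, Rational(1, 2))))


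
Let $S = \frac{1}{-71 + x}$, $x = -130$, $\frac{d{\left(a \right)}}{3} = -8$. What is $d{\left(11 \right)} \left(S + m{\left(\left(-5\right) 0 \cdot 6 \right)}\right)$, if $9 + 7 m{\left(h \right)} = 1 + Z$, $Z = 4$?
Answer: $\frac{6488}{469} \approx 13.834$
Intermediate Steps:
$d{\left(a \right)} = -24$ ($d{\left(a \right)} = 3 \left(-8\right) = -24$)
$S = - \frac{1}{201}$ ($S = \frac{1}{-71 - 130} = \frac{1}{-201} = - \frac{1}{201} \approx -0.0049751$)
$m{\left(h \right)} = - \frac{4}{7}$ ($m{\left(h \right)} = - \frac{9}{7} + \frac{1 + 4}{7} = - \frac{9}{7} + \frac{1}{7} \cdot 5 = - \frac{9}{7} + \frac{5}{7} = - \frac{4}{7}$)
$d{\left(11 \right)} \left(S + m{\left(\left(-5\right) 0 \cdot 6 \right)}\right) = - 24 \left(- \frac{1}{201} - \frac{4}{7}\right) = \left(-24\right) \left(- \frac{811}{1407}\right) = \frac{6488}{469}$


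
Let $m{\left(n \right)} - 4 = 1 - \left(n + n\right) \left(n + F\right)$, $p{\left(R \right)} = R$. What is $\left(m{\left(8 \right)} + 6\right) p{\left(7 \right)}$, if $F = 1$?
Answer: $-931$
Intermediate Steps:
$m{\left(n \right)} = 5 - 2 n \left(1 + n\right)$ ($m{\left(n \right)} = 4 - \left(-1 + \left(n + n\right) \left(n + 1\right)\right) = 4 - \left(-1 + 2 n \left(1 + n\right)\right) = 5 - 2 n \left(1 + n\right)$)
$\left(m{\left(8 \right)} + 6\right) p{\left(7 \right)} = \left(\left(5 - 16 - 2 \cdot 8^{2}\right) + 6\right) 7 = \left(\left(5 - 16 - 128\right) + 6\right) 7 = \left(-139 + 6\right) 7 = \left(-133\right) 7 = -931$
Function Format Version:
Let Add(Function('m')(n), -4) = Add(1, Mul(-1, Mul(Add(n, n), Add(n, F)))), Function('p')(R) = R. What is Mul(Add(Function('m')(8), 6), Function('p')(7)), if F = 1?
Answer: -931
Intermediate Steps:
Function('m')(n) = Add(5, Mul(-2, n, Add(1, n))) (Function('m')(n) = Add(4, Add(1, Mul(-1, Mul(Add(n, n), Add(n, 1))))) = Add(4, Add(1, Mul(-1, Mul(Mul(2, n), Add(1, n))))) = Add(4, Add(1, Mul(-1, Mul(2, n, Add(1, n))))) = Add(4, Add(1, Mul(-2, n, Add(1, n)))) = Add(5, Mul(-2, n, Add(1, n))))
Mul(Add(Function('m')(8), 6), Function('p')(7)) = Mul(Add(Add(5, Mul(-2, 8), Mul(-2, Pow(8, 2))), 6), 7) = Mul(Add(Add(5, -16, Mul(-2, 64)), 6), 7) = Mul(Add(Add(5, -16, -128), 6), 7) = Mul(Add(-139, 6), 7) = Mul(-133, 7) = -931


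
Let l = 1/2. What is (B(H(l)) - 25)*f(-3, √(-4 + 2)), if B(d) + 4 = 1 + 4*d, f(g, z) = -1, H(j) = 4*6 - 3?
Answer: -56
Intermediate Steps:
l = ½ ≈ 0.50000
H(j) = 21 (H(j) = 24 - 3 = 21)
B(d) = -3 + 4*d (B(d) = -4 + (1 + 4*d) = -3 + 4*d)
(B(H(l)) - 25)*f(-3, √(-4 + 2)) = ((-3 + 4*21) - 25)*(-1) = ((-3 + 84) - 25)*(-1) = (81 - 25)*(-1) = 56*(-1) = -56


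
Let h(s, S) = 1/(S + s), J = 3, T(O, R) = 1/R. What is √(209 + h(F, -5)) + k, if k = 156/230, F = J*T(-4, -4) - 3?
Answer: 78/115 + √255885/35 ≈ 15.131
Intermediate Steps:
F = -15/4 (F = 3/(-4) - 3 = 3*(-¼) - 3 = -¾ - 3 = -15/4 ≈ -3.7500)
k = 78/115 (k = 156*(1/230) = 78/115 ≈ 0.67826)
√(209 + h(F, -5)) + k = √(209 + 1/(-5 - 15/4)) + 78/115 = √(209 + 1/(-35/4)) + 78/115 = √(209 - 4/35) + 78/115 = √(7311/35) + 78/115 = √255885/35 + 78/115 = 78/115 + √255885/35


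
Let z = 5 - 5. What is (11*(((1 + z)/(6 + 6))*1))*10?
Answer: 55/6 ≈ 9.1667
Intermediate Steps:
z = 0
(11*(((1 + z)/(6 + 6))*1))*10 = (11*(((1 + 0)/(6 + 6))*1))*10 = (11*((1/12)*1))*10 = (11*(1/12))*10 = (11/12)*10 = 55/6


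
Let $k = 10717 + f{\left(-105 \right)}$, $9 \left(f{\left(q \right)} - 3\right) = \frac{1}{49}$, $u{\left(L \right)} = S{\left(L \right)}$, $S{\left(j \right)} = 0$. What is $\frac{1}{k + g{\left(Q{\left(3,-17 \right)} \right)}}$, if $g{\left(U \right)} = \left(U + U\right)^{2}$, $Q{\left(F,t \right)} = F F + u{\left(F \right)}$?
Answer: $\frac{441}{4870405} \approx 9.0547 \cdot 10^{-5}$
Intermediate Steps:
$u{\left(L \right)} = 0$
$f{\left(q \right)} = \frac{1324}{441}$ ($f{\left(q \right)} = 3 + \frac{1}{9 \cdot 49} = 3 + \frac{1}{9} \cdot \frac{1}{49} = 3 + \frac{1}{441} = \frac{1324}{441}$)
$Q{\left(F,t \right)} = F^{2}$ ($Q{\left(F,t \right)} = F F + 0 = F^{2} + 0 = F^{2}$)
$g{\left(U \right)} = 4 U^{2}$ ($g{\left(U \right)} = \left(2 U\right)^{2} = 4 U^{2}$)
$k = \frac{4727521}{441}$ ($k = 10717 + \frac{1324}{441} = \frac{4727521}{441} \approx 10720.0$)
$\frac{1}{k + g{\left(Q{\left(3,-17 \right)} \right)}} = \frac{1}{\frac{4727521}{441} + 4 \left(3^{2}\right)^{2}} = \frac{1}{\frac{4727521}{441} + 4 \cdot 9^{2}} = \frac{1}{\frac{4727521}{441} + 4 \cdot 81} = \frac{1}{\frac{4727521}{441} + 324} = \frac{1}{\frac{4870405}{441}} = \frac{441}{4870405}$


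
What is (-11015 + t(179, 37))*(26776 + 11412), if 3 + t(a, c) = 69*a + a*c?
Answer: 303823728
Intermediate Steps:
t(a, c) = -3 + 69*a + a*c (t(a, c) = -3 + (69*a + a*c) = -3 + 69*a + a*c)
(-11015 + t(179, 37))*(26776 + 11412) = (-11015 + (-3 + 69*179 + 179*37))*(26776 + 11412) = (-11015 + (-3 + 12351 + 6623))*38188 = (-11015 + 18971)*38188 = 7956*38188 = 303823728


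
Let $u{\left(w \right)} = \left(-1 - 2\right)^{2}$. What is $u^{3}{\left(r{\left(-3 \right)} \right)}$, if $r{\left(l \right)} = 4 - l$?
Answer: $729$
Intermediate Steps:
$u{\left(w \right)} = 9$ ($u{\left(w \right)} = \left(-3\right)^{2} = 9$)
$u^{3}{\left(r{\left(-3 \right)} \right)} = 9^{3} = 729$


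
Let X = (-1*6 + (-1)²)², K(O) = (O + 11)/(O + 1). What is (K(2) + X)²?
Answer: 7744/9 ≈ 860.44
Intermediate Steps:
K(O) = (11 + O)/(1 + O)
X = 25 (X = (-6 + 1)² = (-5)² = 25)
(K(2) + X)² = ((11 + 2)/(1 + 2) + 25)² = (13/3 + 25)² = (88/3)² = 7744/9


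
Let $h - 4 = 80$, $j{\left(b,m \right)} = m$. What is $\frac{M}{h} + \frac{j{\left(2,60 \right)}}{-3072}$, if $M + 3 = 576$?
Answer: $\frac{12189}{1792} \approx 6.8019$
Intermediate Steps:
$M = 573$ ($M = -3 + 576 = 573$)
$h = 84$ ($h = 4 + 80 = 84$)
$\frac{M}{h} + \frac{j{\left(2,60 \right)}}{-3072} = \frac{573}{84} + \frac{60}{-3072} = 573 \cdot \frac{1}{84} + 60 \left(- \frac{1}{3072}\right) = \frac{191}{28} - \frac{5}{256} = \frac{12189}{1792}$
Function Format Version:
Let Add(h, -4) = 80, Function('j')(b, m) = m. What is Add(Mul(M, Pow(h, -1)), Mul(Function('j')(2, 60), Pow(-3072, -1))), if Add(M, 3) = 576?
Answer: Rational(12189, 1792) ≈ 6.8019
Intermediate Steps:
M = 573 (M = Add(-3, 576) = 573)
h = 84 (h = Add(4, 80) = 84)
Add(Mul(M, Pow(h, -1)), Mul(Function('j')(2, 60), Pow(-3072, -1))) = Add(Mul(573, Pow(84, -1)), Mul(60, Pow(-3072, -1))) = Add(Mul(573, Rational(1, 84)), Mul(60, Rational(-1, 3072))) = Add(Rational(191, 28), Rational(-5, 256)) = Rational(12189, 1792)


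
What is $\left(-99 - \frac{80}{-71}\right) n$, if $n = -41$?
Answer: $\frac{284909}{71} \approx 4012.8$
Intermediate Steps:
$\left(-99 - \frac{80}{-71}\right) n = \left(-99 - \frac{80}{-71}\right) \left(-41\right) = \left(-99 - - \frac{80}{71}\right) \left(-41\right) = \left(-99 + \frac{80}{71}\right) \left(-41\right) = \left(- \frac{6949}{71}\right) \left(-41\right) = \frac{284909}{71}$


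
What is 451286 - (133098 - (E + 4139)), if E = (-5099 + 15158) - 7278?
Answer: 325108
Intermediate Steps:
E = 2781 (E = 10059 - 7278 = 2781)
451286 - (133098 - (E + 4139)) = 451286 - (133098 - (2781 + 4139)) = 451286 - (133098 - 1*6920) = 451286 - (133098 - 6920) = 451286 - 1*126178 = 451286 - 126178 = 325108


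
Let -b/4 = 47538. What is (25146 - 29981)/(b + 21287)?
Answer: 967/33773 ≈ 0.028632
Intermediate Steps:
b = -190152 (b = -4*47538 = -190152)
(25146 - 29981)/(b + 21287) = (25146 - 29981)/(-190152 + 21287) = -4835/(-168865) = -4835*(-1/168865) = 967/33773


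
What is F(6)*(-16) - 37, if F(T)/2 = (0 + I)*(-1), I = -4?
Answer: -165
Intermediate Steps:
F(T) = 8 (F(T) = 2*((0 - 4)*(-1)) = 2*(-4*(-1)) = 2*4 = 8)
F(6)*(-16) - 37 = 8*(-16) - 37 = -128 - 37 = -165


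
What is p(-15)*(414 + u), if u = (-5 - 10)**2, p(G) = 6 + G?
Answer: -5751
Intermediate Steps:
u = 225 (u = (-15)**2 = 225)
p(-15)*(414 + u) = (6 - 15)*(414 + 225) = -9*639 = -5751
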